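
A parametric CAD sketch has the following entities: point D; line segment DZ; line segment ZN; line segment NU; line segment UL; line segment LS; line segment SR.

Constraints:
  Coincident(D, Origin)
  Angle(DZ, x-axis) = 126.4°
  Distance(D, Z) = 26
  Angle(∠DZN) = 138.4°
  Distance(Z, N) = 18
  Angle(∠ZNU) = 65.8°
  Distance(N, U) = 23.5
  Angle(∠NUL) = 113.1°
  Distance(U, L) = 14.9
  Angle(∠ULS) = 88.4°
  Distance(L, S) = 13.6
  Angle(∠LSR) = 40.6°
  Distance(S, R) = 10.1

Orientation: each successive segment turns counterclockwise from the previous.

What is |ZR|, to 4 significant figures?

15.54

∠ULS = 88.4° gives LS at 80.70° from the x-axis; with |LS| = 13.6, S = (-11.24, 12.30). ∠LSR = 40.6° gives SR at -139.9° from the x-axis; with |SR| = 10.1, R = (-18.97, 5.798). Then |ZR| = |R − Z| = 15.54.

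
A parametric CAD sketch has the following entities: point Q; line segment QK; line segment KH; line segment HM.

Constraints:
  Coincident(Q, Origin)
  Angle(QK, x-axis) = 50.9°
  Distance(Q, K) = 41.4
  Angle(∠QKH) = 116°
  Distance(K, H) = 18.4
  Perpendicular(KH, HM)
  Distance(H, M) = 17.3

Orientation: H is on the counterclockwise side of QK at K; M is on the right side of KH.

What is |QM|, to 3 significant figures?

65.6

Q is at the origin; QK runs at 50.9° with length 41.4, so K = 41.4·(cos 50.9°, sin 50.9°) = (26.1, 32.1). ∠QKH = 116.0°, so KH runs at 50.9° + (180° − 116.0°) = 115° from the x-axis; with |KH| = 18.4, H = K + 18.4·(cos 115°, sin 115°) = (18.4, 48.8). KH is perpendicular to HM; with |HM| = 17.3 on the right of KH, M = H + 17.3·(0.907, 0.421) = (34.1, 56.1). Then |QM| = |M − Q| = 65.6.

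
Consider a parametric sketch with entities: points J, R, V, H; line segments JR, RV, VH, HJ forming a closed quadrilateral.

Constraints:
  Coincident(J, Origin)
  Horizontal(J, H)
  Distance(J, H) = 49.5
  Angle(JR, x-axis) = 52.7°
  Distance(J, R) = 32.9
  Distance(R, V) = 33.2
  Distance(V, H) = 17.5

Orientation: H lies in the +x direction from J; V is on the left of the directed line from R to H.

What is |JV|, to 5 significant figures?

54.753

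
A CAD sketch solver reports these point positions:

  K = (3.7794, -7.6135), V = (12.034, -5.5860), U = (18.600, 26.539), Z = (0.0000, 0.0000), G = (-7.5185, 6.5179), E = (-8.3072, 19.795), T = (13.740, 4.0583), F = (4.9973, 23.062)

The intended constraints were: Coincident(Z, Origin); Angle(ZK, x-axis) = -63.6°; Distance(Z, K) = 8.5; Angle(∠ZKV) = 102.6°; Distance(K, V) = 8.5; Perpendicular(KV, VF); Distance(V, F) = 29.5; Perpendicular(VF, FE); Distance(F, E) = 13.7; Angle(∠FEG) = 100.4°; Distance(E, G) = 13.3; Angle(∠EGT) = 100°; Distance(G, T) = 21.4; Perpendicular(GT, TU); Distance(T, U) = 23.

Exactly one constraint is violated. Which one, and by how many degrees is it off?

Perpendicular(GT, TU) — off by 5.60°.

Z = (0.00, 0.00) ✓; ZK at -63.60° ✓; |ZK| = 8.500 ✓; ∠ZKV = 102.6° ✓; |KV| = 8.500 ✓; ∠(KV, VF) = 90.00° ✓; |VF| = 29.50 ✓; ∠(VF, FE) = 90.00° ✓; |FE| = 13.70 ✓; ∠FEG = 100.4° ✓; |EG| = 13.30 ✓; ∠EGT = 100.0° ✓; |GT| = 21.40 ✓; ∠(GT, TU) = 84.40° ✗; |TU| = 23.00 ✓.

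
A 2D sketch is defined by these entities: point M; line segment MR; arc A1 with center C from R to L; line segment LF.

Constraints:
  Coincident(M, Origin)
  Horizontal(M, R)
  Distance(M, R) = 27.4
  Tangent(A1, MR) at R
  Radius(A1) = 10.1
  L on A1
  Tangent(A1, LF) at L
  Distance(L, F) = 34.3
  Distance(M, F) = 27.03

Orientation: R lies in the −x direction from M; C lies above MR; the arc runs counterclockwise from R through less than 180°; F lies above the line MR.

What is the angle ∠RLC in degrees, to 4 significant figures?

67.97°

M is at the origin; MR is horizontal with |MR| = 27.4 and R on the −x side, so R = (-27.40, 0.000). Since A1 is tangent to MR there, CR ⟂ MR, so C = R + (0, 10.1) = (-27.40, 10.10). Since CL ⟂ LF (tangency), |CF| = √(10.1² + 34.3²) = 35.76 regardless of where L sits on A1. So F lies on both circle(M, 27.03) and circle(C, 35.76); the above-MR intersection is F = (4.275, 26.69). L is the foot of the tangent from F: L = (-20.38, 2.841).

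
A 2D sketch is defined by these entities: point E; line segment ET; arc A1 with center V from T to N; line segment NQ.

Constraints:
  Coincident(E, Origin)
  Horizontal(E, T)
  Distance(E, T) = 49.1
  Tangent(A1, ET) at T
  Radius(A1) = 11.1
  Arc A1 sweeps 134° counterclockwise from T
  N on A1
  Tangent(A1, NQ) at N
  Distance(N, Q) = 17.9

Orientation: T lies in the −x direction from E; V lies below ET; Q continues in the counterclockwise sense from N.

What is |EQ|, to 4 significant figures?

54.75

On A1, T sits at bearing 90° from V; a 134° counterclockwise sweep puts N at bearing 224°, so N = V + 11.1·(cos 224°, sin 224°) = (-57.08, -18.81). Since A1 is tangent to NQ there, VN ⟂ NQ, so NQ runs along (−sin 224°, cos 224°); with |NQ| = 17.9, Q = (-44.65, -31.69). Then |EQ| = |Q − E| = 54.75.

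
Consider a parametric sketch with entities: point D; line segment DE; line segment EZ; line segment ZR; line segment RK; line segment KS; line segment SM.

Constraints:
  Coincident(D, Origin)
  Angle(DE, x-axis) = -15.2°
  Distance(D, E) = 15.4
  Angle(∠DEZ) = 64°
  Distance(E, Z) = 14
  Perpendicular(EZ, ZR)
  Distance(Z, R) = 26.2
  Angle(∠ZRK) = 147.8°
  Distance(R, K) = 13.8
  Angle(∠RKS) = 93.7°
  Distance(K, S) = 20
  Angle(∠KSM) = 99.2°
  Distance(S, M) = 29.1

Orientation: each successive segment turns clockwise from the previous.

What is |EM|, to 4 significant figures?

1.574

D is at the origin; DE runs at -15.2° with length 15.4, so E = (14.86, -4.038). ∠DEZ = 64.0° gives EZ at -131.2° from the x-axis; with |EZ| = 14.0, Z = (5.640, -14.57). The perpendicularity gives ZR at right angles to EZ, so ZR runs at 138.8°; with |ZR| = 26.2, R = (-14.07, 2.686). ∠ZRK = 147.8° gives RK at 106.6° from the x-axis; with |RK| = 13.8, K = (-18.02, 15.91). ∠RKS = 93.7° gives KS at 20.30° from the x-axis; with |KS| = 20.0, S = (0.7416, 22.85). ∠KSM = 99.2° gives SM at -60.50° from the x-axis; with |SM| = 29.1, M = (15.07, -2.478). Then |EM| = |M − E| = 1.574.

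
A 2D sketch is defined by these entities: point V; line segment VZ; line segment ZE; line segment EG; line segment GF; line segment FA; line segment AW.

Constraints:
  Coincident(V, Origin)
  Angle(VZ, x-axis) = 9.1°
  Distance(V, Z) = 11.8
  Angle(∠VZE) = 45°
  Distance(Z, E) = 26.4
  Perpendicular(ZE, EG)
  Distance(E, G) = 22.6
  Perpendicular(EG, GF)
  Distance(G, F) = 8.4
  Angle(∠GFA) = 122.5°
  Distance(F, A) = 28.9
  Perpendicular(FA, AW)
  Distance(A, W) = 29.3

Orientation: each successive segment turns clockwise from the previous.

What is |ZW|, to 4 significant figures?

32.34

V is at the origin; VZ runs at 9.1° with length 11.8, so Z = (11.65, 1.866). ∠VZE = 45.0° gives ZE at -125.9° from the x-axis; with |ZE| = 26.4, E = (-3.829, -19.52). The perpendicularity gives EG at right angles to ZE, so EG runs at 144.1°; with |EG| = 22.6, G = (-22.14, -6.267). EG ⟂ GF, so GF runs at 54.10°; with |GF| = 8.4, F = (-17.21, 0.5375). ∠GFA = 122.5° gives FA at -3.400° from the x-axis; with |FA| = 28.9, A = (11.64, -1.176). The perpendicularity gives AW at right angles to FA, so AW runs at -93.40°; with |AW| = 29.3, W = (9.901, -30.42). Then |ZW| = |W − Z| = 32.34.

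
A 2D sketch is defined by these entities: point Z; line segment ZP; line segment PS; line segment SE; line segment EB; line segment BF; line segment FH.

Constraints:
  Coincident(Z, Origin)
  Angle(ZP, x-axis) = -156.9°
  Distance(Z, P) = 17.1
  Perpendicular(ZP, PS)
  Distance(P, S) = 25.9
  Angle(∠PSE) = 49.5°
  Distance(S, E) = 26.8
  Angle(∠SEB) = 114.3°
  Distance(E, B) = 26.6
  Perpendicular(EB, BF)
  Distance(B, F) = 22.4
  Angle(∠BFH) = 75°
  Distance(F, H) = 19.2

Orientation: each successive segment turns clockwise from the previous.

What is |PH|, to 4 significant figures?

5.793

EB is perpendicular to BF, so BF runs at -173.1°; with |BF| = 22.4, F = (-19.36, -20.00). ∠BFH = 75.0° gives FH at 81.90° from the x-axis; with |FH| = 19.2, H = (-16.65, -0.9898). Then |PH| = |H − P| = 5.793.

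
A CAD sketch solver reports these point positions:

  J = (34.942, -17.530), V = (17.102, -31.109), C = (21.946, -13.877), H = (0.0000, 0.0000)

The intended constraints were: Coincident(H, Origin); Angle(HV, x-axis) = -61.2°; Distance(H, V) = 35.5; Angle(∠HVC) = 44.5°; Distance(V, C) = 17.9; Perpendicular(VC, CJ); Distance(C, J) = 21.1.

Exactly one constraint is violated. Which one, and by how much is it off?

Distance(C, J) = 21.1 — off by 7.60.

H = (0.00, 0.00) ✓; HV at -61.20° ✓; |HV| = 35.50 ✓; ∠HVC = 44.50° ✓; |VC| = 17.90 ✓; ∠(VC, CJ) = 90.00° ✓; |CJ| = 13.50 ✗.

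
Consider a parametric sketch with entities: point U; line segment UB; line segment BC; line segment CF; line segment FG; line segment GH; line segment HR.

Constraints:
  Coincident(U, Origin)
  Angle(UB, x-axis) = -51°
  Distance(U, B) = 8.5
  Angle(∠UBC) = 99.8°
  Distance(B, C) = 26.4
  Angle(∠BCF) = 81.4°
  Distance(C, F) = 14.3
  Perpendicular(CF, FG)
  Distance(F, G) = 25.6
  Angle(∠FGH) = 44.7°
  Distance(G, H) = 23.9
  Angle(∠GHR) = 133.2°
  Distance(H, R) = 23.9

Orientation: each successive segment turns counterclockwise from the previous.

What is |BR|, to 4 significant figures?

41.75

U is at the origin; UB runs at -51.0° with length 8.5, so B = (5.349, -6.606). ∠UBC = 99.8° gives BC at 29.20° from the x-axis; with |BC| = 26.4, C = (28.39, 6.274). ∠BCF = 81.4° gives CF at 127.8° from the x-axis; with |CF| = 14.3, F = (19.63, 17.57). The perpendicularity gives FG at right angles to CF, so FG runs at -142.2°; with |FG| = 25.6, G = (-0.5982, 1.883). ∠FGH = 44.7° gives GH at -6.900° from the x-axis; with |GH| = 23.9, H = (23.13, -0.9887). ∠GHR = 133.2° gives HR at 39.90° from the x-axis; with |HR| = 23.9, R = (41.46, 14.34). Then |BR| = |R − B| = 41.75.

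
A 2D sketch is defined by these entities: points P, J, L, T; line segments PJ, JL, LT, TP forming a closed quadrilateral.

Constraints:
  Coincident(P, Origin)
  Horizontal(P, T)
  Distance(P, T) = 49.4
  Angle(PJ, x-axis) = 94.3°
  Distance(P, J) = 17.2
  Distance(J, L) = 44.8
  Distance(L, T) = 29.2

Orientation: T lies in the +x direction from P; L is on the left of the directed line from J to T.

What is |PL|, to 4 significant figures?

50.72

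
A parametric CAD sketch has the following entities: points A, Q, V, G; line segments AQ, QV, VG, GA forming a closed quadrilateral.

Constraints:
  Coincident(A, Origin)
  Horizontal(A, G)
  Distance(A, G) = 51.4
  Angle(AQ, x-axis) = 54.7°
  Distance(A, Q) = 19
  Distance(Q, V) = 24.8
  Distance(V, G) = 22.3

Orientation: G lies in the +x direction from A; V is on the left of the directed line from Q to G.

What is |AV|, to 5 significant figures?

39.155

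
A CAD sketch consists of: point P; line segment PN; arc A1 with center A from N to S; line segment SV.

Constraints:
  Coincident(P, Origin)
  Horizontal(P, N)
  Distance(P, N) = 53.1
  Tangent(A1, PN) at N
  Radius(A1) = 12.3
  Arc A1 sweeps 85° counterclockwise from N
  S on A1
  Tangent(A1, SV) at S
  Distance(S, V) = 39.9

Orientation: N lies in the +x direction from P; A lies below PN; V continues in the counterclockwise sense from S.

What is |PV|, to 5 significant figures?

63.206

P is at the origin; P and N share the same y with |PN| = 53.1 and N on the +x side, so N = (53.100, 0.0000). The tangent condition forces AN to be normal to PN, so A = N + (0, -12.3) = (53.100, -12.300). On A1, N sits at bearing 90° from A; an 85° counterclockwise sweep puts S at bearing 175°, so S = A + 12.3·(cos 175°, sin 175°) = (40.847, -11.228). Since A1 is tangent to SV there, AS ⟂ SV, so SV runs along (−sin 175°, cos 175°); with |SV| = 39.9, V = (37.369, -50.976). Then |PV| = |V − P| = 63.206.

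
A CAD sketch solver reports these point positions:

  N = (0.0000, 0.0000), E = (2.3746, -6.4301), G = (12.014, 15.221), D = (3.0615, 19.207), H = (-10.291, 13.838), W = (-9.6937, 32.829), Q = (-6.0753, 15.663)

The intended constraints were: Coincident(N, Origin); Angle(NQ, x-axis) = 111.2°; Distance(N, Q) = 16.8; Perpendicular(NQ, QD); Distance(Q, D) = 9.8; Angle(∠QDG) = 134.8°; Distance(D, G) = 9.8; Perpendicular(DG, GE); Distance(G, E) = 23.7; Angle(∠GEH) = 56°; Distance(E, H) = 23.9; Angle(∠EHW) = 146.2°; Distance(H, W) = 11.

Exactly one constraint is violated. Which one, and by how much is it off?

Distance(H, W) = 11 — off by 8.00.

N = (0.00, 0.00) ✓; NQ at 111.2° ✓; |NQ| = 16.80 ✓; ∠(NQ, QD) = 90.00° ✓; |QD| = 9.800 ✓; ∠QDG = 134.8° ✓; |DG| = 9.800 ✓; ∠(DG, GE) = 90.00° ✓; |GE| = 23.70 ✓; ∠GEH = 56.00° ✓; |EH| = 23.90 ✓; ∠EHW = 146.2° ✓; |HW| = 19.00 ✗.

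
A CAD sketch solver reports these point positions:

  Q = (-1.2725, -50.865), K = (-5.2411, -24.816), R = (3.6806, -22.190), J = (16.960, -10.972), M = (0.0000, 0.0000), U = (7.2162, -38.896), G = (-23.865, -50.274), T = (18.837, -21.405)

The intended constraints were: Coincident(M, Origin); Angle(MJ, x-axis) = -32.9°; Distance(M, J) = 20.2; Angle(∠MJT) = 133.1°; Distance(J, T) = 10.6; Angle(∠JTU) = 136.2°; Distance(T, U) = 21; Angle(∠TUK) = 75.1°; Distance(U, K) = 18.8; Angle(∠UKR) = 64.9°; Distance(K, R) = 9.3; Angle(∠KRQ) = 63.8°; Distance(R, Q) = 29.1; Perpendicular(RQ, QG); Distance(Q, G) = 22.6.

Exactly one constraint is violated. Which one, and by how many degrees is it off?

Perpendicular(RQ, QG) — off by 8.30°.

M = (0.00, 0.00) ✓; MJ at -32.90° ✓; |MJ| = 20.20 ✓; ∠MJT = 133.1° ✓; |JT| = 10.60 ✓; ∠JTU = 136.2° ✓; |TU| = 21.00 ✓; ∠TUK = 75.10° ✓; |UK| = 18.80 ✓; ∠UKR = 64.90° ✓; |KR| = 9.300 ✓; ∠KRQ = 63.80° ✓; |RQ| = 29.10 ✓; ∠(RQ, QG) = 81.70° ✗; |QG| = 22.60 ✓.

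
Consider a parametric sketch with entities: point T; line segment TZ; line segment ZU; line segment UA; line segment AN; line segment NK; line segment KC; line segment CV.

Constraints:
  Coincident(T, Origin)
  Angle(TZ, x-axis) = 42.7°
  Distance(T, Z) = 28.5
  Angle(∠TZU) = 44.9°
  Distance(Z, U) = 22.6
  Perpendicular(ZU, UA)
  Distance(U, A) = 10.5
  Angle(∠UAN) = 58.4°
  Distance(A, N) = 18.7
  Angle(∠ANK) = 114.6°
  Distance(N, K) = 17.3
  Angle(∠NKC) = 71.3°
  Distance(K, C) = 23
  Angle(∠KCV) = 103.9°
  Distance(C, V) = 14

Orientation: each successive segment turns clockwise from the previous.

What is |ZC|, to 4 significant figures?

30.21

T is at the origin; TZ runs at 42.7° with length 28.5, so Z = (20.95, 19.33). ∠TZU = 44.9° gives ZU at -92.40° from the x-axis; with |ZU| = 22.6, U = (20.00, -3.253). ZU ⟂ UA, so UA runs at 177.6°; with |UA| = 10.5, A = (9.508, -2.813). ∠UAN = 58.4° gives AN at 56.00° from the x-axis; with |AN| = 18.7, N = (19.96, 12.69). ∠ANK = 114.6° gives NK at -9.400° from the x-axis; with |NK| = 17.3, K = (37.03, 9.865). ∠NKC = 71.3° gives KC at -118.1° from the x-axis; with |KC| = 23.0, C = (26.20, -10.42). Then |ZC| = |C − Z| = 30.21.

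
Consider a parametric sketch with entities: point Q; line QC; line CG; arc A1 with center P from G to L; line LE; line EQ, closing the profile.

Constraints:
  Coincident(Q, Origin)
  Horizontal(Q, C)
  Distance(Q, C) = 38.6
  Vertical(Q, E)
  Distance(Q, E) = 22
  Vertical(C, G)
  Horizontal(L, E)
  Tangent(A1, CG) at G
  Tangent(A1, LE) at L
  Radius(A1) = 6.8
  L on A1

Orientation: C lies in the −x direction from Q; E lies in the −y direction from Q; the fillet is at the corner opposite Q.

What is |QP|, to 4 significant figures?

35.25

Q is at the origin; QC is horizontal with |QC| = 38.6 and C on the −x side, so C = (-38.60, 0.000). Q and E share the same x with |QE| = 22.0 and E on the −y side, so E = (0.000, -22.00). The virtual corner opposite Q is at (-38.60, -22.00). Since A1 is tangent to CG there, PG ⟂ CG and A1 meets LE tangentially, so PL is at right angles to LE, with radius 6.8, so the center P sits 6.8 in from both sides at P = (-31.80, -15.20). Then |QP| = |P − Q| = 35.25.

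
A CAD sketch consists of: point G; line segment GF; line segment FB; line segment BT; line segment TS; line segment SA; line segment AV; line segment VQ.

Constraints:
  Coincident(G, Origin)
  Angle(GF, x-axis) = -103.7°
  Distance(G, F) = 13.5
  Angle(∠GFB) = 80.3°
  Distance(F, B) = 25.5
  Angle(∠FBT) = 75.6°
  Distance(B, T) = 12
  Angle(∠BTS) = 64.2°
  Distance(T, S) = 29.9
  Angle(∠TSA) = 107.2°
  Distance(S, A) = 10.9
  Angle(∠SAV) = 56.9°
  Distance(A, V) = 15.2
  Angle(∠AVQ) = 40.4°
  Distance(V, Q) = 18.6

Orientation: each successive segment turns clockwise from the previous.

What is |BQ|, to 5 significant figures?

32.604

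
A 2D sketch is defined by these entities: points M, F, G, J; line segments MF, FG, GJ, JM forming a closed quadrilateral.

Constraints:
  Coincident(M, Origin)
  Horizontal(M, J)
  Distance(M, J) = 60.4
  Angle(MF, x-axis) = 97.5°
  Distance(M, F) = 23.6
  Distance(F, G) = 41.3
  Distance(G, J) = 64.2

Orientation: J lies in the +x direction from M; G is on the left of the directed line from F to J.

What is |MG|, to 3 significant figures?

59.2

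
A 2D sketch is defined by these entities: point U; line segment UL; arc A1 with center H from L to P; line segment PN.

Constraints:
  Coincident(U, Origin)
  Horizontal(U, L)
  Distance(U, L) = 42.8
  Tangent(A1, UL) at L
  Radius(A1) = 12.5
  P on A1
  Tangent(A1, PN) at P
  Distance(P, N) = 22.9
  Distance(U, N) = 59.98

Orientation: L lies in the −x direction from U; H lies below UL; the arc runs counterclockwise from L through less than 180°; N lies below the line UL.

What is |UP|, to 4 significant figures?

57.05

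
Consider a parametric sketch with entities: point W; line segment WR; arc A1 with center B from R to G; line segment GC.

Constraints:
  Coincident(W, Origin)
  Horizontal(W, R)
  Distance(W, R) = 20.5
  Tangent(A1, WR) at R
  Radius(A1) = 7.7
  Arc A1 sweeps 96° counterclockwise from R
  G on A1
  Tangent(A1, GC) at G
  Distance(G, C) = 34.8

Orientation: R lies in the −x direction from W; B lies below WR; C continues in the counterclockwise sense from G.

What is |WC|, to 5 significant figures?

49.599

W is at the origin; W and R share the same y with |WR| = 20.5 and R on the −x side, so R = (-20.500, 0.0000). The tangent condition forces BR to be normal to WR, so B = R + (0, -7.7) = (-20.500, -7.7000). On A1, R sits at bearing 90° from B; a 96° counterclockwise sweep puts G at bearing 186°, so G = B + 7.7·(cos 186°, sin 186°) = (-28.158, -8.5049). Tangency of A1 to GC means the radius BG is perpendicular to GC, so GC runs along (−sin 186°, cos 186°); with |GC| = 34.8, C = (-24.520, -43.114). Then |WC| = |C − W| = 49.599.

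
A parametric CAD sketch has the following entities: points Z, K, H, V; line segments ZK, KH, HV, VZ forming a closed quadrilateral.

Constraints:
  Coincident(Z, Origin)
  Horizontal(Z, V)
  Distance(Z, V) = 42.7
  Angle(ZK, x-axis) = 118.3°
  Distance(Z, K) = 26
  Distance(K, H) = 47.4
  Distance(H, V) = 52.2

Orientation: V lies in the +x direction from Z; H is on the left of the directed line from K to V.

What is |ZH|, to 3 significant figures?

56.5

Checks: Z.y = 0.00, V.y = 0.00 ✓; |KH| = 47.40 ✓; |HV| = 52.20 ✓.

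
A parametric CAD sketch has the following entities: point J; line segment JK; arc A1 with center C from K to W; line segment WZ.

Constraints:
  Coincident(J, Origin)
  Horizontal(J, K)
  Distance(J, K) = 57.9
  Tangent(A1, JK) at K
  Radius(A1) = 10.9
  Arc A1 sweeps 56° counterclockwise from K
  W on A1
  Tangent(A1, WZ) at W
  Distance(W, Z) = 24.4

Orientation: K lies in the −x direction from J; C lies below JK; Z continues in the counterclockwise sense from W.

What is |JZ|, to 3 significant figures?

84.4

J is at the origin; JK is horizontal with |JK| = 57.9 and K on the −x side, so K = (-57.9, 0.00). The tangent condition forces CK to be normal to JK, so C = K + (0, -10.9) = (-57.9, -10.9). On A1, K sits at bearing 90° from C; a 56° counterclockwise sweep puts W at bearing 146°, so W = C + 10.9·(cos 146°, sin 146°) = (-66.9, -4.80). Tangency of A1 to WZ means the radius CW is perpendicular to WZ, so WZ runs along (−sin 146°, cos 146°); with |WZ| = 24.4, Z = (-80.6, -25.0). Then |JZ| = |Z − J| = 84.4.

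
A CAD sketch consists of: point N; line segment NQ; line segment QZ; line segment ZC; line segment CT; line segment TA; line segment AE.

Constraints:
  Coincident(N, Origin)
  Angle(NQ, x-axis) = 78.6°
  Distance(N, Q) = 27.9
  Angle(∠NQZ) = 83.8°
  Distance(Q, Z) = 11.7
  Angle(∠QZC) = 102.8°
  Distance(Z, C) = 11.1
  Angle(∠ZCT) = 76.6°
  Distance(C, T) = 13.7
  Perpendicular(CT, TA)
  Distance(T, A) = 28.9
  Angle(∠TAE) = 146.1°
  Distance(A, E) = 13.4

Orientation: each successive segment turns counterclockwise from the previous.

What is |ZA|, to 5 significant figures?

21.249

N is at the origin; NQ runs at 78.6° with length 27.9, so Q = (5.5146, 27.350). ∠NQZ = 83.8° gives QZ at 174.80° from the x-axis; with |QZ| = 11.7, Z = (-6.1372, 28.410). ∠QZC = 102.8° gives ZC at -108.00° from the x-axis; with |ZC| = 11.1, C = (-9.5673, 17.853). ∠ZCT = 76.6° gives CT at -4.6000° from the x-axis; with |CT| = 13.7, T = (4.0886, 16.755). CT is perpendicular to TA, so TA runs at 85.400°; with |TA| = 28.9, A = (6.4063, 45.561). Then |ZA| = |A − Z| = 21.249.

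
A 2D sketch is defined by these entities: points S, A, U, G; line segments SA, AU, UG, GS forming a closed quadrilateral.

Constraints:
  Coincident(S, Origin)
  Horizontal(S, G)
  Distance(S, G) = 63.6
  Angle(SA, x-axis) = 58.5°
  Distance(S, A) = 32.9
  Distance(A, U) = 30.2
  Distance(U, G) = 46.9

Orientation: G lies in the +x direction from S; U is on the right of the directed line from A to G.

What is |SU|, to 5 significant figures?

16.886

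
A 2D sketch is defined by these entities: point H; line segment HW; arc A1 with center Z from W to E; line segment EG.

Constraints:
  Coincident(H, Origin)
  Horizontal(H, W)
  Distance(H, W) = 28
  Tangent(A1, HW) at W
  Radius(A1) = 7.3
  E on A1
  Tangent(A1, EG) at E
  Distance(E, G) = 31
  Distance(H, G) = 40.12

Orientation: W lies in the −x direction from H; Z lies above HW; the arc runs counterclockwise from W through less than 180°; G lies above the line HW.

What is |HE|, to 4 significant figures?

21.68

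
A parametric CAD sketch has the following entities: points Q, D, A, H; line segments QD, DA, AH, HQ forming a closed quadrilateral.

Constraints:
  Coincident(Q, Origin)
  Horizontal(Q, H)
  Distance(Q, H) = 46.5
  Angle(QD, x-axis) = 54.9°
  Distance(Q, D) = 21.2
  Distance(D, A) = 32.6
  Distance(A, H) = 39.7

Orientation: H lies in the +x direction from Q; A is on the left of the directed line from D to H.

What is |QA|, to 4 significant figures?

53.40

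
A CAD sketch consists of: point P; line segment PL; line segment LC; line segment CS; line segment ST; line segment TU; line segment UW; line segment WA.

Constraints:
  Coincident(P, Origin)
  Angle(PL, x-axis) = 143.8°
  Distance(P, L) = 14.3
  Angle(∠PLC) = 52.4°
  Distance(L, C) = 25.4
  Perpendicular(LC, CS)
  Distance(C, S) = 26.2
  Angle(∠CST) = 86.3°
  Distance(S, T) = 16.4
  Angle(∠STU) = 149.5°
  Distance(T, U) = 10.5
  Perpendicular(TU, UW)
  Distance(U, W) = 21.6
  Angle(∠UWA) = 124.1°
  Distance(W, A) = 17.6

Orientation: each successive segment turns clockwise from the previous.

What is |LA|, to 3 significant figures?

30.1

TU is perpendicular to UW, so UW runs at 72.0°; with |UW| = 21.6, W = (0.839, 10.6). ∠UWA = 124.1° gives WA at 16.1° from the x-axis; with |WA| = 17.6, A = (17.7, 15.5). Then |LA| = |A − L| = 30.1.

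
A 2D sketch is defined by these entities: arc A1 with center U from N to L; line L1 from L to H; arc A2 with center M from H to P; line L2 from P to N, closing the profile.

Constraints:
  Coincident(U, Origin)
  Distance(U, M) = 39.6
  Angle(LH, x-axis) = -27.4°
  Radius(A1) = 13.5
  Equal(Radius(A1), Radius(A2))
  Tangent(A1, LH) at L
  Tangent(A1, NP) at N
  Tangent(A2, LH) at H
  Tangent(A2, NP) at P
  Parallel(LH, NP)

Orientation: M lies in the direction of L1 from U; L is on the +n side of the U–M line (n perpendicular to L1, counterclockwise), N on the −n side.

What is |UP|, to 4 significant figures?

41.84

Tangency of A1 to both parallel lines with radius 13.5 puts L and N at U ± 13.5·n: L = (6.213, 11.99), N = (-6.213, -11.99). Equal radii place H and P the same way about M: H = M + 13.5·n = (41.37, -6.238), P = M − 13.5·n = (28.94, -30.21). Then |UP| = |P − U| = 41.84.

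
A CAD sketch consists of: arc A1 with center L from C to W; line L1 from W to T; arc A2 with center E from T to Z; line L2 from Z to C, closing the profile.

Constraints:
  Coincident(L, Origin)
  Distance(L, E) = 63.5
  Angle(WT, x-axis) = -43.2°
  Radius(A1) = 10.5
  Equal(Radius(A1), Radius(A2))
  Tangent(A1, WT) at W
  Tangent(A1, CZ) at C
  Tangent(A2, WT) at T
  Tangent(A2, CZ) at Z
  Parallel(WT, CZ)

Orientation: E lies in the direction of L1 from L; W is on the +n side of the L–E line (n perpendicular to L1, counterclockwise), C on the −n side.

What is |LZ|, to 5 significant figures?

64.362

The slot axis is L1's direction at -43.2°, so u = (cos -43.2°, sin -43.2°) = (0.72897, -0.68455) and n = (−sin -43.2°, cos -43.2°) = (0.68455, 0.72897). L is at the origin and E lies 63.5 along u from L, so E = 63.5·u = (46.290, -43.469). Tangency of A1 to both parallel lines with radius 10.5 puts W and C at L ± 10.5·n: W = (7.1877, 7.6542), C = (-7.1877, -7.6542). Equal radii place T and Z the same way about E: T = E + 10.5·n = (53.477, -35.815), Z = E − 10.5·n = (39.102, -51.123). Then |LZ| = |Z − L| = 64.362.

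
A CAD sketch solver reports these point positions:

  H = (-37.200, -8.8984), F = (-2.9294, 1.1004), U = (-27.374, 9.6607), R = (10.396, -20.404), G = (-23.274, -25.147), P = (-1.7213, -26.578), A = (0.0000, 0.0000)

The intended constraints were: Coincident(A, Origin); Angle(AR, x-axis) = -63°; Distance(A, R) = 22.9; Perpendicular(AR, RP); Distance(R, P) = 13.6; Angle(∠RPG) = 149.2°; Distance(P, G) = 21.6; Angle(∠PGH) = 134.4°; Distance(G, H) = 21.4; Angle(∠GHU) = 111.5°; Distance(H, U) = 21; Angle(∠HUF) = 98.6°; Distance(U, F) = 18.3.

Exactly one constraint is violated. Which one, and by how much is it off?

Distance(U, F) = 18.3 — off by 7.60.

A = (0.00, 0.00) ✓; AR at -63.00° ✓; |AR| = 22.90 ✓; ∠(AR, RP) = 90.00° ✓; |RP| = 13.60 ✓; ∠RPG = 149.2° ✓; |PG| = 21.60 ✓; ∠PGH = 134.4° ✓; |GH| = 21.40 ✓; ∠GHU = 111.5° ✓; |HU| = 21.00 ✓; ∠HUF = 98.60° ✓; |UF| = 25.90 ✗.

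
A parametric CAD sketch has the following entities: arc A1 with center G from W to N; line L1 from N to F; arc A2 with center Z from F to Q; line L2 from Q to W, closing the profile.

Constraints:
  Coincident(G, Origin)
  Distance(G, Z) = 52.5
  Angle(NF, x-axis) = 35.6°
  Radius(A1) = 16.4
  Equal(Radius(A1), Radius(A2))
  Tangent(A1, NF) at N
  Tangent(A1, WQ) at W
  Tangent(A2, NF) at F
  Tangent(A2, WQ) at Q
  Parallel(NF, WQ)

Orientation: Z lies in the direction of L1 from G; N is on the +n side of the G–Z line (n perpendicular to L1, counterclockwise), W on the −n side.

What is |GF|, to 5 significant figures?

55.002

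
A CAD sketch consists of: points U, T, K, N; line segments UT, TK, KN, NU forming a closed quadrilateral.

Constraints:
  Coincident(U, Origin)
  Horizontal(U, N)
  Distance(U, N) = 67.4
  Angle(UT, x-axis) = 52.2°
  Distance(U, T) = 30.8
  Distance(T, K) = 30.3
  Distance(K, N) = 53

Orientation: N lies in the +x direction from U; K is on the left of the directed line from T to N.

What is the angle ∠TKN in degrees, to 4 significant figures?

75.94°

Checks: |TK| = 30.30 ✓; |KN| = 53.00 ✓.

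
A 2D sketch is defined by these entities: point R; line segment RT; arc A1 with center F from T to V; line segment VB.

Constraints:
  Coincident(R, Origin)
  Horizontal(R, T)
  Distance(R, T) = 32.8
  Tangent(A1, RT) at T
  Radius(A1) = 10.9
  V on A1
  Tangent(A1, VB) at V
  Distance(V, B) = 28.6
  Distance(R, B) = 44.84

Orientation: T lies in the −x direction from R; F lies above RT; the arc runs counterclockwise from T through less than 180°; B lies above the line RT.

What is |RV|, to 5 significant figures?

24.397

Checks: |FV| = 10.90 ✓; ∠(FV, VB) = 90.00° ✓; |VB| = 28.60 ✓; |RB| = 44.84 ✓.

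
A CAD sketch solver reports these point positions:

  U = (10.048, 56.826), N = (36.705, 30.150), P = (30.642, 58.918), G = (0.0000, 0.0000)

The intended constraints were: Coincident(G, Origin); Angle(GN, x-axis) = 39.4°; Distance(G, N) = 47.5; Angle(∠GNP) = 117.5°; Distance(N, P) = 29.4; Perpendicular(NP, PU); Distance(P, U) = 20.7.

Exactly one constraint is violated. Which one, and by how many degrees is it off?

Perpendicular(NP, PU) — off by 6.10°.

G = (0.00, 0.00) ✓; GN at 39.40° ✓; |GN| = 47.50 ✓; ∠GNP = 117.5° ✓; |NP| = 29.40 ✓; ∠(NP, PU) = 83.90° ✗; |PU| = 20.70 ✓.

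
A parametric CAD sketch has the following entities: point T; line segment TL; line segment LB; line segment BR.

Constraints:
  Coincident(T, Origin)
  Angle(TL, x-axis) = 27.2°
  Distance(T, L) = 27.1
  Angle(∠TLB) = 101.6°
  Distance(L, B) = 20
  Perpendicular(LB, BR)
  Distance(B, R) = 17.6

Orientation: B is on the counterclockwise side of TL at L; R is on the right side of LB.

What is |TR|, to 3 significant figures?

51.0

T is at the origin; TL runs at 27.2° with length 27.1, so L = 27.1·(cos 27.2°, sin 27.2°) = (24.1, 12.4). ∠TLB = 101.6°, so LB runs at 27.2° + (180° − 101.6°) = 106° from the x-axis; with |LB| = 20.0, B = L + 20.0·(cos 106°, sin 106°) = (18.7, 31.7). The perpendicularity gives BR at right angles to LB; with |BR| = 17.6 on the right of LB, R = B + 17.6·(0.963, 0.269) = (35.7, 36.4). Then |TR| = |R − T| = 51.0.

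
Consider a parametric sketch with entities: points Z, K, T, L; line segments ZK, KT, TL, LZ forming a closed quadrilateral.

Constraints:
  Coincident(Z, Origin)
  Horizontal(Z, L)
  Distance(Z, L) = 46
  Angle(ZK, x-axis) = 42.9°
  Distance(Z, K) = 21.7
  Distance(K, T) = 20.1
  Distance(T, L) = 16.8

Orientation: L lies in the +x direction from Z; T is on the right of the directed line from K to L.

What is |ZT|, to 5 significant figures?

29.204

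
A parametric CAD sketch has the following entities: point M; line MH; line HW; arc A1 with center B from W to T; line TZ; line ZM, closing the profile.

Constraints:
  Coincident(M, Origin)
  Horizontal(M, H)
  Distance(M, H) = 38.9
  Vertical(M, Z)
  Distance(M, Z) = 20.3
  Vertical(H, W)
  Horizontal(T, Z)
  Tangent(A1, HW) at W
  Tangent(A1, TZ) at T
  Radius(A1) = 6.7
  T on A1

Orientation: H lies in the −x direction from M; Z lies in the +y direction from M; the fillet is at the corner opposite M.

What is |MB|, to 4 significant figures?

34.95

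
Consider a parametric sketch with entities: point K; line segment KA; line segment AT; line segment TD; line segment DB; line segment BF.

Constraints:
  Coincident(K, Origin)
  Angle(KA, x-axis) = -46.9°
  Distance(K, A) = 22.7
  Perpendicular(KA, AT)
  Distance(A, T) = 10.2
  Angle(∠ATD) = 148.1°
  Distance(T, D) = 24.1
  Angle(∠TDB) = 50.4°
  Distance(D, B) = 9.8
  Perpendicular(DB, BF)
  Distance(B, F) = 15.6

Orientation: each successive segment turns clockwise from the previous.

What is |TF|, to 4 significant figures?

6.305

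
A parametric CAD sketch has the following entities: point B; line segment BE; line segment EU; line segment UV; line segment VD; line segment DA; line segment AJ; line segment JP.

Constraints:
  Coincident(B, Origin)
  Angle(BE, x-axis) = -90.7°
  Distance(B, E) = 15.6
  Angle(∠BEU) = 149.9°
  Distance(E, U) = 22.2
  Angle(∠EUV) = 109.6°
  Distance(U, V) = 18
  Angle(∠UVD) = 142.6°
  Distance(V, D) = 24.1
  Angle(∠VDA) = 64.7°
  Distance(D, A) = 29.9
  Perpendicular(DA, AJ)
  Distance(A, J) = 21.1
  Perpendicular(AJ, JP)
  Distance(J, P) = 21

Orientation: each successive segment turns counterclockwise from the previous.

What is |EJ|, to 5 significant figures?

14.057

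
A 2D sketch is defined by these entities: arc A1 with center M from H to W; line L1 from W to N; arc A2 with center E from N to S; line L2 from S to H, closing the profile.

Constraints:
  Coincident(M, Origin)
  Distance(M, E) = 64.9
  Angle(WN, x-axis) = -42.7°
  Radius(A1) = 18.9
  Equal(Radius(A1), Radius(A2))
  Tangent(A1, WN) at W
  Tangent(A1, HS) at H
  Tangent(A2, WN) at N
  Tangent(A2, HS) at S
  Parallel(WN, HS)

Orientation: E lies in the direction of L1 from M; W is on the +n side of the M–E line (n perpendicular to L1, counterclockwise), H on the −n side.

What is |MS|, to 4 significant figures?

67.60

The slot axis is L1's direction at -42.7°, so u = (cos -42.7°, sin -42.7°) = (0.7349, -0.6782) and n = (−sin -42.7°, cos -42.7°) = (0.6782, 0.7349). M is at the origin and E lies 64.9 along u from M, so E = 64.9·u = (47.70, -44.01). Tangency of A1 to both parallel lines with radius 18.9 puts W and H at M ± 18.9·n: W = (12.82, 13.89), H = (-12.82, -13.89). Equal radii place N and S the same way about E: N = E + 18.9·n = (60.51, -30.12), S = E − 18.9·n = (34.88, -57.90). Then |MS| = |S − M| = 67.60.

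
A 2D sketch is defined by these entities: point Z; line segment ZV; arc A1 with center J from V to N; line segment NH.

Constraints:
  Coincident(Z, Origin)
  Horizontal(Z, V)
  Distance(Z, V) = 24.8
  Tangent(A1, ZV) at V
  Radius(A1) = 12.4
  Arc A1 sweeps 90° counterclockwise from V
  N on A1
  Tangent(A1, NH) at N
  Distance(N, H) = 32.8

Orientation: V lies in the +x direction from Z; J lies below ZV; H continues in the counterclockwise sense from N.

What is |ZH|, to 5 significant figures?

46.870

Z is at the origin; ZV is horizontal with |ZV| = 24.8 and V on the +x side, so V = (24.800, 0.0000). Tangency of A1 to ZV means the radius JV is perpendicular to ZV, so J = V + (0, -12.4) = (24.800, -12.400). On A1, V sits at bearing 90° from J; a 90° counterclockwise sweep puts N at bearing 180°, so N = J + 12.4·(cos 180°, sin 180°) = (12.400, -12.400). The tangent condition forces JN to be normal to NH, so NH runs along (−sin 180°, cos 180°); with |NH| = 32.8, H = (12.400, -45.200). Then |ZH| = |H − Z| = 46.870.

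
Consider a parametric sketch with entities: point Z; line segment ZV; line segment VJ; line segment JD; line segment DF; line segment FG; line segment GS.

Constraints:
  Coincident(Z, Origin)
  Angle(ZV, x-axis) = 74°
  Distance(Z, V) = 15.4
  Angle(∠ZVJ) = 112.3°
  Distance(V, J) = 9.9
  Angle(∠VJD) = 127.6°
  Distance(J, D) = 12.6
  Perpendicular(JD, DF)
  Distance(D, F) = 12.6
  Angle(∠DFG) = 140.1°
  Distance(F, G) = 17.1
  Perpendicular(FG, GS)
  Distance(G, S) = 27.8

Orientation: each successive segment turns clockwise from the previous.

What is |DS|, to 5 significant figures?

33.245

Z is at the origin; ZV runs at 74.0° with length 15.4, so V = (4.2448, 14.803). ∠ZVJ = 112.3° gives VJ at 6.3000° from the x-axis; with |VJ| = 9.9, J = (14.085, 15.890). ∠VJD = 127.6° gives JD at -46.100° from the x-axis; with |JD| = 12.6, D = (22.822, 6.8109). JD is perpendicular to DF, so DF runs at -136.10°; with |DF| = 12.6, F = (13.743, -1.9260). ∠DFG = 140.1° gives FG at -176.00° from the x-axis; with |FG| = 17.1, G = (-3.3154, -3.1188). FG is perpendicular to GS, so GS runs at 94.000°; with |GS| = 27.8, S = (-5.2546, 24.613). Then |DS| = |S − D| = 33.245.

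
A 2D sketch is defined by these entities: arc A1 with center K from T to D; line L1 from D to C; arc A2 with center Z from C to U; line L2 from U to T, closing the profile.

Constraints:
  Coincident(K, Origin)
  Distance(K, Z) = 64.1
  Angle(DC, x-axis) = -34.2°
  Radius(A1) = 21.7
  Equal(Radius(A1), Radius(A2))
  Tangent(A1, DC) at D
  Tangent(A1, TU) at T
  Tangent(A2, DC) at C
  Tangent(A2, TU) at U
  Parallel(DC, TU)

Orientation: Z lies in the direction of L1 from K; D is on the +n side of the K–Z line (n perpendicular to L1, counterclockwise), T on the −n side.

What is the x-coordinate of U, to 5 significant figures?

40.819

Tangency of A1 to both parallel lines with radius 21.7 puts D and T at K ± 21.7·n: D = (12.197, 17.948), T = (-12.197, -17.948). Equal radii place C and U the same way about Z: C = Z + 21.7·n = (65.213, -18.082), U = Z − 21.7·n = (40.819, -53.977). So U.x = 40.819.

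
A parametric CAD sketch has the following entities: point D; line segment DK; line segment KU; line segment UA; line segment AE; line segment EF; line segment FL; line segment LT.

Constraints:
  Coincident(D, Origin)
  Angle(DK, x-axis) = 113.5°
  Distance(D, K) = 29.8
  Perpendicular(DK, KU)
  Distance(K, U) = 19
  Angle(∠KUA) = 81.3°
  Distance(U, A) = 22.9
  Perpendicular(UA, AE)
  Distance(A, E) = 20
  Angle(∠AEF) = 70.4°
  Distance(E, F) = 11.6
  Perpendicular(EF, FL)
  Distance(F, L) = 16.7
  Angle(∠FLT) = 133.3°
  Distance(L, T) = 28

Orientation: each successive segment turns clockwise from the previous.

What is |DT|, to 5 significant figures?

27.405

The perpendicularity gives FL at right angles to EF, so FL runs at -4.8000°; with |FL| = 16.7, L = (9.6668, 17.817). ∠FLT = 133.3° gives LT at -51.500° from the x-axis; with |LT| = 28.0, T = (27.097, -4.0957). Then |DT| = |T − D| = 27.405.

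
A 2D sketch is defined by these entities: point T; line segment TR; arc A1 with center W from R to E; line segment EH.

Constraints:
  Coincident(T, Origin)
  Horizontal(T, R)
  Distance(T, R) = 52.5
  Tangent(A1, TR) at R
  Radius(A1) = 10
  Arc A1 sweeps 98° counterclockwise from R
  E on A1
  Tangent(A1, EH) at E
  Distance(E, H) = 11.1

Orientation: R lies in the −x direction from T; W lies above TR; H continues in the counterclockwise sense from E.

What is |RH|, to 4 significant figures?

23.89

On A1, R sits at bearing -90° from W; a 98° counterclockwise sweep puts E at bearing 8°, so E = W + 10.0·(cos 8°, sin 8°) = (-42.60, 11.39). The tangent condition forces WE to be normal to EH, so EH runs along (−sin 8°, cos 8°); with |EH| = 11.1, H = (-44.14, 22.38). Then |RH| = |H − R| = 23.89.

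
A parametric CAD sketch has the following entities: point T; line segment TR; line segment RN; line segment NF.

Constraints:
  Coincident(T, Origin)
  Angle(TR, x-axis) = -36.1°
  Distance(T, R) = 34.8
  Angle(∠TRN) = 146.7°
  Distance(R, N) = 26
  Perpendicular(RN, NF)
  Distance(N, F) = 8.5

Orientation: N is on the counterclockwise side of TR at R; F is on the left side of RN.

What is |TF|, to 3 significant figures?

56.1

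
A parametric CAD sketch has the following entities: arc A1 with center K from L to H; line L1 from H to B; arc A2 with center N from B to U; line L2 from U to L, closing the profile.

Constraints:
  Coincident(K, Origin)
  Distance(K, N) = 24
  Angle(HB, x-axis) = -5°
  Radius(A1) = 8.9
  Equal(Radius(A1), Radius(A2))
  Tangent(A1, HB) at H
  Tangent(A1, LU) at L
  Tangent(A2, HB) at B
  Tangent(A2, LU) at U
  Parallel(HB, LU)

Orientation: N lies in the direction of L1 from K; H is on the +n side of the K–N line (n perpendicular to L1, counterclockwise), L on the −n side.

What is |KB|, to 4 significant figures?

25.60

The slot axis is L1's direction at -5.0°, so u = (cos -5.0°, sin -5.0°) = (0.9962, -0.08716) and n = (−sin -5.0°, cos -5.0°) = (0.08716, 0.9962). K is at the origin and N lies 24.0 along u from K, so N = 24.0·u = (23.91, -2.092). Tangency of A1 to both parallel lines with radius 8.9 puts H and L at K ± 8.9·n: H = (0.7757, 8.866), L = (-0.7757, -8.866). Equal radii place B and U the same way about N: B = N + 8.9·n = (24.68, 6.774), U = N − 8.9·n = (23.13, -10.96). Then |KB| = |B − K| = 25.60.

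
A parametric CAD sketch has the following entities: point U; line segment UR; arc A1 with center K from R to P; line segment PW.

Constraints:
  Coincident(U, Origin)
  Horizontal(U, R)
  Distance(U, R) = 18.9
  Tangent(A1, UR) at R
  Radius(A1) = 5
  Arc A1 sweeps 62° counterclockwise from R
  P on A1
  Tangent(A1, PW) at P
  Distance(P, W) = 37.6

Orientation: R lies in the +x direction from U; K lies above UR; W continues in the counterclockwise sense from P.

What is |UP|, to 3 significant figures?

23.5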